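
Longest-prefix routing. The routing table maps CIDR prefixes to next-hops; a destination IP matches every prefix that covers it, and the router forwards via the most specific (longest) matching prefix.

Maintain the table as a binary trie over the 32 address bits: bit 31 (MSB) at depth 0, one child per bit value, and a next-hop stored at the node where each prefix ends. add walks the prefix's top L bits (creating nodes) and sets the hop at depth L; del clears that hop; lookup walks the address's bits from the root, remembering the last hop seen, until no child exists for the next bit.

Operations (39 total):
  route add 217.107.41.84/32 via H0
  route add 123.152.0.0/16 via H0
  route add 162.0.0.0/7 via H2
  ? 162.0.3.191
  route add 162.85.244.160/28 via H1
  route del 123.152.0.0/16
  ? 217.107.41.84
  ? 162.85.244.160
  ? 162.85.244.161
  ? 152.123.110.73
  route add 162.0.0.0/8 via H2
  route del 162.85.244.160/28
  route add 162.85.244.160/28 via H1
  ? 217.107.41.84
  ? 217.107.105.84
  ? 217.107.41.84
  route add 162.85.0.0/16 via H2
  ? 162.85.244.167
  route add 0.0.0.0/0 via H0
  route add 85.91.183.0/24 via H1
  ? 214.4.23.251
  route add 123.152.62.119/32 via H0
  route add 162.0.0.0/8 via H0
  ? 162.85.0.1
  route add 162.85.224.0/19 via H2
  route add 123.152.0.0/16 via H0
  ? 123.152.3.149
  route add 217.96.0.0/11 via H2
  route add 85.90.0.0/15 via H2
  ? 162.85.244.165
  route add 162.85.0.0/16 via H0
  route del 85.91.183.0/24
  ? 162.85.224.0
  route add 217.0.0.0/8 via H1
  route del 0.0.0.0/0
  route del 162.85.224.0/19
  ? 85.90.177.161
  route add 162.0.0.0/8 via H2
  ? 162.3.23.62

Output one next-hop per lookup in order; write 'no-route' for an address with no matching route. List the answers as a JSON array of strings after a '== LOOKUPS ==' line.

Process each operation:
  + 217.107.41.84/32 (H0) depth=32
  + 123.152.0.0/16 (H0) depth=16
  + 162.0.0.0/7 (H2) depth=7
  Q 162.0.3.191: descend 1010001 ; hops seen [H2] ; pick H2
  + 162.85.244.160/28 (H1) depth=28
  - 123.152.0.0/16 clear@16
  Q 217.107.41.84: descend 11011001011010110010100101010100 ; hops seen [H0] ; pick H0
  Q 162.85.244.160: descend 1010001001010101111101001010 ; hops seen [H2,H1] ; pick H1
  Q 162.85.244.161: descend 1010001001010101111101001010 ; hops seen [H2,H1] ; pick H1
  Q 152.123.110.73: descend 10 ; hops seen [∅] ; pick no-route
  + 162.0.0.0/8 (H2) depth=8
  - 162.85.244.160/28 clear@28
  + 162.85.244.160/28 (H1) depth=28
  Q 217.107.41.84: descend 11011001011010110010100101010100 ; hops seen [H0] ; pick H0
  Q 217.107.105.84: descend 11011001011010110 ; hops seen [∅] ; pick no-route
  Q 217.107.41.84: descend 11011001011010110010100101010100 ; hops seen [H0] ; pick H0
  + 162.85.0.0/16 (H2) depth=16
  Q 162.85.244.167: descend 1010001001010101111101001010 ; hops seen [H2,H2,H2,H1] ; pick H1
  + 0.0.0.0/0 (H0) depth=0
  + 85.91.183.0/24 (H1) depth=24
  Q 214.4.23.251: descend 1101 ; hops seen [H0] ; pick H0
  + 123.152.62.119/32 (H0) depth=32
  + 162.0.0.0/8 (H0) depth=8
  Q 162.85.0.1: descend 1010001001010101 ; hops seen [H0,H2,H0,H2] ; pick H2
  + 162.85.224.0/19 (H2) depth=19
  + 123.152.0.0/16 (H0) depth=16
  Q 123.152.3.149: descend 011110111001100000 ; hops seen [H0,H0] ; pick H0
  + 217.96.0.0/11 (H2) depth=11
  + 85.90.0.0/15 (H2) depth=15
  Q 162.85.244.165: descend 1010001001010101111101001010 ; hops seen [H0,H2,H0,H2,H2,H1] ; pick H1
  + 162.85.0.0/16 (H0) depth=16
  - 85.91.183.0/24 clear@24
  Q 162.85.224.0: descend 1010001001010101111 ; hops seen [H0,H2,H0,H0,H2] ; pick H2
  + 217.0.0.0/8 (H1) depth=8
  - 0.0.0.0/0 clear@0
  - 162.85.224.0/19 clear@19
  Q 85.90.177.161: descend 010101010101101 ; hops seen [H2] ; pick H2
  + 162.0.0.0/8 (H2) depth=8
  Q 162.3.23.62: descend 101000100 ; hops seen [H2,H2] ; pick H2

== LOOKUPS ==
["H2","H0","H1","H1","no-route","H0","no-route","H0","H1","H0","H2","H0","H1","H2","H2","H2"]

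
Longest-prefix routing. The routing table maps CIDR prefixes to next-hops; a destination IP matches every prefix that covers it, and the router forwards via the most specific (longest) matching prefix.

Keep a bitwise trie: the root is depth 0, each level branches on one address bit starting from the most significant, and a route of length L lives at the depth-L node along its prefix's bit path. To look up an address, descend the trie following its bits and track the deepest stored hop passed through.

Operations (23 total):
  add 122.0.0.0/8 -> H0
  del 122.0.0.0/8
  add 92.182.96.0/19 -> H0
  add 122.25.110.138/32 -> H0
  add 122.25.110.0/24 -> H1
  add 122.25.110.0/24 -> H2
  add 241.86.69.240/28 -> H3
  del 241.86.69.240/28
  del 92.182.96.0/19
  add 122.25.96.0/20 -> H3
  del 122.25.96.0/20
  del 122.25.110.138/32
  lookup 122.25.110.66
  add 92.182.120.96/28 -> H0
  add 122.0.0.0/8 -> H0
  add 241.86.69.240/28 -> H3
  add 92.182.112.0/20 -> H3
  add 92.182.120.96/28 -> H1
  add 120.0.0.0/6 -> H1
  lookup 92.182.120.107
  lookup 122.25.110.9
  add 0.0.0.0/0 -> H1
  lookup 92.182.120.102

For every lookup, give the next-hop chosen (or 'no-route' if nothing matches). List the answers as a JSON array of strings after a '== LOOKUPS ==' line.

Trace:
  + 122.0.0.0/8 (H0) depth=8
  - 122.0.0.0/8 clear@8
  + 92.182.96.0/19 (H0) depth=19
  + 122.25.110.138/32 (H0) depth=32
  + 122.25.110.0/24 (H1) depth=24
  + 122.25.110.0/24 (H2) depth=24
  + 241.86.69.240/28 (H3) depth=28
  - 241.86.69.240/28 clear@28
  - 92.182.96.0/19 clear@19
  + 122.25.96.0/20 (H3) depth=20
  - 122.25.96.0/20 clear@20
  - 122.25.110.138/32 clear@32
  ? 122.25.110.66  path d0:-→d1:-→d2:-→d3:-→d4:-→d5:-→d6:-→d7:-→d8:-→d9:-→d10:-→d11:-→d12:-→d13:-→d14:-→d15:-→d16:-→d17:-→d18:-→d19:-→d20:-→d21:-→d22:-→d23:-→d24:H2  best=H2
  + 92.182.120.96/28 (H0) depth=28
  + 122.0.0.0/8 (H0) depth=8
  + 241.86.69.240/28 (H3) depth=28
  + 92.182.112.0/20 (H3) depth=20
  + 92.182.120.96/28 (H1) depth=28
  + 120.0.0.0/6 (H1) depth=6
  ? 92.182.120.107  path d0:-→d1:-→d2:-→d3:-→d4:-→d5:-→d6:-→d7:-→d8:-→d9:-→d10:-→d11:-→d12:-→d13:-→d14:-→d15:-→d16:-→d17:-→d18:-→d19:-→d20:H3→d21:-→d22:-→d23:-→d24:-→d25:-→d26:-→d27:-→d28:H1  best=H1
  ? 122.25.110.9  path d0:-→d1:-→d2:-→d3:-→d4:-→d5:-→d6:H1→d7:-→d8:H0→d9:-→d10:-→d11:-→d12:-→d13:-→d14:-→d15:-→d16:-→d17:-→d18:-→d19:-→d20:-→d21:-→d22:-→d23:-→d24:H2  best=H2
  + 0.0.0.0/0 (H1) depth=0
  ? 92.182.120.102  path d0:H1→d1:-→d2:-→d3:-→d4:-→d5:-→d6:-→d7:-→d8:-→d9:-→d10:-→d11:-→d12:-→d13:-→d14:-→d15:-→d16:-→d17:-→d18:-→d19:-→d20:H3→d21:-→d22:-→d23:-→d24:-→d25:-→d26:-→d27:-→d28:H1  best=H1

== LOOKUPS ==
["H2","H1","H2","H1"]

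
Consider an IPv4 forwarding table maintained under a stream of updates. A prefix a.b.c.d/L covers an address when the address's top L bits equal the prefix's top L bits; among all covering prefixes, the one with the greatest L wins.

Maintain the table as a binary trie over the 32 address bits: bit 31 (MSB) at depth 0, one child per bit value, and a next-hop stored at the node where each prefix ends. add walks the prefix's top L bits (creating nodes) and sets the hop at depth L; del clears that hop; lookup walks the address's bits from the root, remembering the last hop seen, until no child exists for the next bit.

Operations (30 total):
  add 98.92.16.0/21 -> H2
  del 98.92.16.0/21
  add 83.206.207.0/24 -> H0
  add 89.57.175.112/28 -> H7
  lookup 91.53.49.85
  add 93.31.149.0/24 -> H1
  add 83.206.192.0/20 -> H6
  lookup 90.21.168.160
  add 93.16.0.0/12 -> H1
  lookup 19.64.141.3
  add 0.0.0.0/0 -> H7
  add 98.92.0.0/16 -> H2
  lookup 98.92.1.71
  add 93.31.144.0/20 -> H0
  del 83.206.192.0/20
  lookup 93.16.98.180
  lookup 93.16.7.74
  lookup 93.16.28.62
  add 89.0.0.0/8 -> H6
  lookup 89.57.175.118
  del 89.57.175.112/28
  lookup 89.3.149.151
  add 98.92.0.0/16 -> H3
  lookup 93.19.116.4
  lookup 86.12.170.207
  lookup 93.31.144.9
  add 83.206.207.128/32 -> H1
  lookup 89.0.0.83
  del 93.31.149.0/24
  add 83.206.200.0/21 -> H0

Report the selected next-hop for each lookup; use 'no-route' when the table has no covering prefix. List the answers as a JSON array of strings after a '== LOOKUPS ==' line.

Apply in order:
  + 98.92.16.0/21 (H2) depth=21
  - 98.92.16.0/21 clear@21
  + 83.206.207.0/24 (H0) depth=24
  + 89.57.175.112/28 (H7) depth=28
  Q 91.53.49.85: descend 010110 ; hops seen [∅] ; pick no-route
  + 93.31.149.0/24 (H1) depth=24
  + 83.206.192.0/20 (H6) depth=20
  Q 90.21.168.160: descend 010110 ; hops seen [∅] ; pick no-route
  + 93.16.0.0/12 (H1) depth=12
  Q 19.64.141.3: descend 0 ; hops seen [∅] ; pick no-route
  + 0.0.0.0/0 (H7) depth=0
  + 98.92.0.0/16 (H2) depth=16
  Q 98.92.1.71: descend 0110001001011100000 ; hops seen [H7,H2] ; pick H2
  + 93.31.144.0/20 (H0) depth=20
  - 83.206.192.0/20 clear@20
  Q 93.16.98.180: descend 010111010001 ; hops seen [H7,H1] ; pick H1
  Q 93.16.7.74: descend 010111010001 ; hops seen [H7,H1] ; pick H1
  Q 93.16.28.62: descend 010111010001 ; hops seen [H7,H1] ; pick H1
  + 89.0.0.0/8 (H6) depth=8
  Q 89.57.175.118: descend 0101100100111001101011110111 ; hops seen [H7,H6,H7] ; pick H7
  - 89.57.175.112/28 clear@28
  Q 89.3.149.151: descend 0101100100 ; hops seen [H7,H6] ; pick H6
  + 98.92.0.0/16 (H3) depth=16
  Q 93.19.116.4: descend 010111010001 ; hops seen [H7,H1] ; pick H1
  Q 86.12.170.207: descend 01010 ; hops seen [H7] ; pick H7
  Q 93.31.144.9: descend 010111010001111110010 ; hops seen [H7,H1,H0] ; pick H0
  + 83.206.207.128/32 (H1) depth=32
  Q 89.0.0.83: descend 0101100100 ; hops seen [H7,H6] ; pick H6
  - 93.31.149.0/24 clear@24
  + 83.206.200.0/21 (H0) depth=21

== LOOKUPS ==
["no-route","no-route","no-route","H2","H1","H1","H1","H7","H6","H1","H7","H0","H6"]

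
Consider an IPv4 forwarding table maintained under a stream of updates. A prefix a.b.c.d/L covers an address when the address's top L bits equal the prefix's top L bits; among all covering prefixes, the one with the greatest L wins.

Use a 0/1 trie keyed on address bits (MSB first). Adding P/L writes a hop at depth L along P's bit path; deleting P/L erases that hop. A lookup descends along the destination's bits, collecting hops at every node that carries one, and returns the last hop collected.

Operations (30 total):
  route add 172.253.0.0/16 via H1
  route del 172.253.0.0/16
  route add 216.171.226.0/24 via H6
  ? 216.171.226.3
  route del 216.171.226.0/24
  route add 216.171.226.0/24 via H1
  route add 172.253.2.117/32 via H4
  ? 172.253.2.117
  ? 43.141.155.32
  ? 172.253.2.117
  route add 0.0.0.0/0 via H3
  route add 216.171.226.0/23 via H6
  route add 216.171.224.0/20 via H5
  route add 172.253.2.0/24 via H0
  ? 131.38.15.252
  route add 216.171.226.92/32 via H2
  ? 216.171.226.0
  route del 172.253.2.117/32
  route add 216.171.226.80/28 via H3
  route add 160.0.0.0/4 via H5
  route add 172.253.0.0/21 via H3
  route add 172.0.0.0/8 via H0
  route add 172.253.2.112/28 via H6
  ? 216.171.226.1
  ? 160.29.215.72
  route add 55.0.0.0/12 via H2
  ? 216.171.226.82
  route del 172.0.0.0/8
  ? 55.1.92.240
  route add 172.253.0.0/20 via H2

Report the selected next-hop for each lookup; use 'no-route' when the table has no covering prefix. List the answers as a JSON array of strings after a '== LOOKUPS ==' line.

Apply in order:
  add 172.253.0.0/16 -> H1 at depth 16
  - 172.253.0.0/16 clear@16
  add 216.171.226.0/24 -> H6 at depth 24
  Q 216.171.226.3: descend 110110001010101111100010 ; hops seen [H6] ; pick H6
  - 216.171.226.0/24 clear@24
  add 216.171.226.0/24 -> H1 at depth 24
  add 172.253.2.117/32 -> H4 at depth 32
  Q 172.253.2.117: descend 10101100111111010000001001110101 ; hops seen [H4] ; pick H4
  Q 43.141.155.32: descend ε ; hops seen [∅] ; pick no-route
  Q 172.253.2.117: descend 10101100111111010000001001110101 ; hops seen [H4] ; pick H4
  add 0.0.0.0/0 -> H3 at depth 0
  add 216.171.226.0/23 -> H6 at depth 23
  add 216.171.224.0/20 -> H5 at depth 20
  add 172.253.2.0/24 -> H0 at depth 24
  Q 131.38.15.252: descend 10 ; hops seen [H3] ; pick H3
  add 216.171.226.92/32 -> H2 at depth 32
  Q 216.171.226.0: descend 1101100010101011111000100 ; hops seen [H3,H5,H6,H1] ; pick H1
  - 172.253.2.117/32 clear@32
  add 216.171.226.80/28 -> H3 at depth 28
  add 160.0.0.0/4 -> H5 at depth 4
  add 172.253.0.0/21 -> H3 at depth 21
  add 172.0.0.0/8 -> H0 at depth 8
  add 172.253.2.112/28 -> H6 at depth 28
  Q 216.171.226.1: descend 1101100010101011111000100 ; hops seen [H3,H5,H6,H1] ; pick H1
  Q 160.29.215.72: descend 1010 ; hops seen [H3,H5] ; pick H5
  add 55.0.0.0/12 -> H2 at depth 12
  Q 216.171.226.82: descend 1101100010101011111000100101 ; hops seen [H3,H5,H6,H1,H3] ; pick H3
  - 172.0.0.0/8 clear@8
  Q 55.1.92.240: descend 001101110000 ; hops seen [H3,H2] ; pick H2
  add 172.253.0.0/20 -> H2 at depth 20

== LOOKUPS ==
["H6","H4","no-route","H4","H3","H1","H1","H5","H3","H2"]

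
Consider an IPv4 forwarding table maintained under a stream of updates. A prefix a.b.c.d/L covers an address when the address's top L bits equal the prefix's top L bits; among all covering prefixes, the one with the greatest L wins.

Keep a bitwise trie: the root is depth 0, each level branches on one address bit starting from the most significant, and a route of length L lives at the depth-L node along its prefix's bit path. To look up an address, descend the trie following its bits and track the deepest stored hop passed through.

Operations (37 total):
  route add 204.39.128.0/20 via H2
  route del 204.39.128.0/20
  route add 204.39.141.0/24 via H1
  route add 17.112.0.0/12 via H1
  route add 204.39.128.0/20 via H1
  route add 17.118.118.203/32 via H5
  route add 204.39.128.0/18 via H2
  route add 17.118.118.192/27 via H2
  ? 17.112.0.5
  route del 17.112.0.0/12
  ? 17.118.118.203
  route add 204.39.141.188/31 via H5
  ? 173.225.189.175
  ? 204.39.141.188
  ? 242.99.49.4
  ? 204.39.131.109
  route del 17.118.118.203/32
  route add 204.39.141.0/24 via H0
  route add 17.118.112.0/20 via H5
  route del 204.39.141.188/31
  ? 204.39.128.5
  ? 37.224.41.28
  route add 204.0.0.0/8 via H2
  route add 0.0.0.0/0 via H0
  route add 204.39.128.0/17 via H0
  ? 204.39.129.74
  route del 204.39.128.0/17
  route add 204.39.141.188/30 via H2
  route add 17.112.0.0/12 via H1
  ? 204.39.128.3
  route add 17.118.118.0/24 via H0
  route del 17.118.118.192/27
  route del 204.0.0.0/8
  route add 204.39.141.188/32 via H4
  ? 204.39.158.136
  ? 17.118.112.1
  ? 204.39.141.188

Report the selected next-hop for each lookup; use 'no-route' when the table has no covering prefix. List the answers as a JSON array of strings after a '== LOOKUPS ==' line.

Apply in order:
  add 204.39.128.0/20 -> H2 at depth 20
  - 204.39.128.0/20 clear@20
  add 204.39.141.0/24 -> H1 at depth 24
  add 17.112.0.0/12 -> H1 at depth 12
  add 204.39.128.0/20 -> H1 at depth 20
  add 17.118.118.203/32 -> H5 at depth 32
  add 204.39.128.0/18 -> H2 at depth 18
  add 17.118.118.192/27 -> H2 at depth 27
  lookup 17.112.0.5: bits 0001000101110 walk d0:-→d1:-→d2:-→d3:-→d4:-→d5:-→d6:-→d7:-→d8:-→d9:-→d10:-→d11:-→d12:H1→d13:- -> H1
  - 17.112.0.0/12 clear@12
  lookup 17.118.118.203: bits 00010001011101100111011011001011 walk d0:-→d1:-→d2:-→d3:-→d4:-→d5:-→d6:-→d7:-→d8:-→d9:-→d10:-→d11:-→d12:-→d13:-→d14:-→d15:-→d16:-→d17:-→d18:-→d19:-→d20:-→d21:-→d22:-→d23:-→d24:-→d25:-→d26:-→d27:H2→d28:-→d29:-→d30:-→d31:-→d32:H5 -> H5
  add 204.39.141.188/31 -> H5 at depth 31
  lookup 173.225.189.175: bits 1 walk d0:-→d1:- -> no-route
  lookup 204.39.141.188: bits 1100110000100111100011011011110 walk d0:-→d1:-→d2:-→d3:-→d4:-→d5:-→d6:-→d7:-→d8:-→d9:-→d10:-→d11:-→d12:-→d13:-→d14:-→d15:-→d16:-→d17:-→d18:H2→d19:-→d20:H1→d21:-→d22:-→d23:-→d24:H1→d25:-→d26:-→d27:-→d28:-→d29:-→d30:-→d31:H5 -> H5
  lookup 242.99.49.4: bits 11 walk d0:-→d1:-→d2:- -> no-route
  lookup 204.39.131.109: bits 11001100001001111000 walk d0:-→d1:-→d2:-→d3:-→d4:-→d5:-→d6:-→d7:-→d8:-→d9:-→d10:-→d11:-→d12:-→d13:-→d14:-→d15:-→d16:-→d17:-→d18:H2→d19:-→d20:H1 -> H1
  - 17.118.118.203/32 clear@32
  add 204.39.141.0/24 -> H0 at depth 24
  add 17.118.112.0/20 -> H5 at depth 20
  - 204.39.141.188/31 clear@31
  lookup 204.39.128.5: bits 11001100001001111000 walk d0:-→d1:-→d2:-→d3:-→d4:-→d5:-→d6:-→d7:-→d8:-→d9:-→d10:-→d11:-→d12:-→d13:-→d14:-→d15:-→d16:-→d17:-→d18:H2→d19:-→d20:H1 -> H1
  lookup 37.224.41.28: bits 00 walk d0:-→d1:-→d2:- -> no-route
  add 204.0.0.0/8 -> H2 at depth 8
  add 0.0.0.0/0 -> H0 at depth 0
  add 204.39.128.0/17 -> H0 at depth 17
  lookup 204.39.129.74: bits 11001100001001111000 walk d0:H0→d1:-→d2:-→d3:-→d4:-→d5:-→d6:-→d7:-→d8:H2→d9:-→d10:-→d11:-→d12:-→d13:-→d14:-→d15:-→d16:-→d17:H0→d18:H2→d19:-→d20:H1 -> H1
  - 204.39.128.0/17 clear@17
  add 204.39.141.188/30 -> H2 at depth 30
  add 17.112.0.0/12 -> H1 at depth 12
  lookup 204.39.128.3: bits 11001100001001111000 walk d0:H0→d1:-→d2:-→d3:-→d4:-→d5:-→d6:-→d7:-→d8:H2→d9:-→d10:-→d11:-→d12:-→d13:-→d14:-→d15:-→d16:-→d17:-→d18:H2→d19:-→d20:H1 -> H1
  add 17.118.118.0/24 -> H0 at depth 24
  - 17.118.118.192/27 clear@27
  - 204.0.0.0/8 clear@8
  add 204.39.141.188/32 -> H4 at depth 32
  lookup 204.39.158.136: bits 1100110000100111100 walk d0:H0→d1:-→d2:-→d3:-→d4:-→d5:-→d6:-→d7:-→d8:-→d9:-→d10:-→d11:-→d12:-→d13:-→d14:-→d15:-→d16:-→d17:-→d18:H2→d19:- -> H2
  lookup 17.118.112.1: bits 000100010111011001110 walk d0:H0→d1:-→d2:-→d3:-→d4:-→d5:-→d6:-→d7:-→d8:-→d9:-→d10:-→d11:-→d12:H1→d13:-→d14:-→d15:-→d16:-→d17:-→d18:-→d19:-→d20:H5→d21:- -> H5
  lookup 204.39.141.188: bits 11001100001001111000110110111100 walk d0:H0→d1:-→d2:-→d3:-→d4:-→d5:-→d6:-→d7:-→d8:-→d9:-→d10:-→d11:-→d12:-→d13:-→d14:-→d15:-→d16:-→d17:-→d18:H2→d19:-→d20:H1→d21:-→d22:-→d23:-→d24:H0→d25:-→d26:-→d27:-→d28:-→d29:-→d30:H2→d31:-→d32:H4 -> H4

== LOOKUPS ==
["H1","H5","no-route","H5","no-route","H1","H1","no-route","H1","H1","H2","H5","H4"]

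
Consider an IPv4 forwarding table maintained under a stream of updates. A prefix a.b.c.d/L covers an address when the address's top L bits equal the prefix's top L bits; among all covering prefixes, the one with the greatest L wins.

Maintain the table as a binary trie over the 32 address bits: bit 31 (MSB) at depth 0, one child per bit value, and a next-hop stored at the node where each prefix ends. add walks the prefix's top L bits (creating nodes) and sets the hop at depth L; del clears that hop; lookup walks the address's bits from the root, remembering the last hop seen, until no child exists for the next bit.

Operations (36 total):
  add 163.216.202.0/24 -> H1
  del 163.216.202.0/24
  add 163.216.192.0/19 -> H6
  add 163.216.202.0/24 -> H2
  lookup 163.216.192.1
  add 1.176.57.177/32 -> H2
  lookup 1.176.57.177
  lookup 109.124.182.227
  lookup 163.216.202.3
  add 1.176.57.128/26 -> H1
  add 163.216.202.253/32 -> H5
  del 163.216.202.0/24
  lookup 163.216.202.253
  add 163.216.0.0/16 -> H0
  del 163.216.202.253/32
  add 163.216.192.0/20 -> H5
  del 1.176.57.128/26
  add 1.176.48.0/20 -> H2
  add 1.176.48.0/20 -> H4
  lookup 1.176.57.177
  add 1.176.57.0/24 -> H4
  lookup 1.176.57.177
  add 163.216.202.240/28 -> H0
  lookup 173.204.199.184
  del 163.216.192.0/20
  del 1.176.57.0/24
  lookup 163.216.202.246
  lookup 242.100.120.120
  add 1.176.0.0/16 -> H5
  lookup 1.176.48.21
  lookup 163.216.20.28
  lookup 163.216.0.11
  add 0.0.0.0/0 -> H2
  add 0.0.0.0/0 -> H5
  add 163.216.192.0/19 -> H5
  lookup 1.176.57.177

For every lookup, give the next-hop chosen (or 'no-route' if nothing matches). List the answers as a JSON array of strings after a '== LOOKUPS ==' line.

Apply in order:
  add 163.216.202.0/24 -> H1 at depth 24
  del 163.216.202.0/24 (clear depth 24)
  add 163.216.192.0/19 -> H6 at depth 19
  add 163.216.202.0/24 -> H2 at depth 24
  Q 163.216.192.1: descend 10100011110110001100 ; hops seen [H6] ; pick H6
  add 1.176.57.177/32 -> H2 at depth 32
  Q 1.176.57.177: descend 00000001101100000011100110110001 ; hops seen [H2] ; pick H2
  Q 109.124.182.227: descend 0 ; hops seen [∅] ; pick no-route
  Q 163.216.202.3: descend 101000111101100011001010 ; hops seen [H6,H2] ; pick H2
  add 1.176.57.128/26 -> H1 at depth 26
  add 163.216.202.253/32 -> H5 at depth 32
  del 163.216.202.0/24 (clear depth 24)
  Q 163.216.202.253: descend 10100011110110001100101011111101 ; hops seen [H6,H5] ; pick H5
  add 163.216.0.0/16 -> H0 at depth 16
  del 163.216.202.253/32 (clear depth 32)
  add 163.216.192.0/20 -> H5 at depth 20
  del 1.176.57.128/26 (clear depth 26)
  add 1.176.48.0/20 -> H2 at depth 20
  add 1.176.48.0/20 -> H4 at depth 20
  Q 1.176.57.177: descend 00000001101100000011100110110001 ; hops seen [H4,H2] ; pick H2
  add 1.176.57.0/24 -> H4 at depth 24
  Q 1.176.57.177: descend 00000001101100000011100110110001 ; hops seen [H4,H4,H2] ; pick H2
  add 163.216.202.240/28 -> H0 at depth 28
  Q 173.204.199.184: descend 1010 ; hops seen [∅] ; pick no-route
  del 163.216.192.0/20 (clear depth 20)
  del 1.176.57.0/24 (clear depth 24)
  Q 163.216.202.246: descend 1010001111011000110010101111 ; hops seen [H0,H6,H0] ; pick H0
  Q 242.100.120.120: descend 1 ; hops seen [∅] ; pick no-route
  add 1.176.0.0/16 -> H5 at depth 16
  Q 1.176.48.21: descend 00000001101100000011 ; hops seen [H5,H4] ; pick H4
  Q 163.216.20.28: descend 1010001111011000 ; hops seen [H0] ; pick H0
  Q 163.216.0.11: descend 1010001111011000 ; hops seen [H0] ; pick H0
  add 0.0.0.0/0 -> H2 at depth 0
  add 0.0.0.0/0 -> H5 at depth 0
  add 163.216.192.0/19 -> H5 at depth 19
  Q 1.176.57.177: descend 00000001101100000011100110110001 ; hops seen [H5,H5,H4,H2] ; pick H2

== LOOKUPS ==
["H6","H2","no-route","H2","H5","H2","H2","no-route","H0","no-route","H4","H0","H0","H2"]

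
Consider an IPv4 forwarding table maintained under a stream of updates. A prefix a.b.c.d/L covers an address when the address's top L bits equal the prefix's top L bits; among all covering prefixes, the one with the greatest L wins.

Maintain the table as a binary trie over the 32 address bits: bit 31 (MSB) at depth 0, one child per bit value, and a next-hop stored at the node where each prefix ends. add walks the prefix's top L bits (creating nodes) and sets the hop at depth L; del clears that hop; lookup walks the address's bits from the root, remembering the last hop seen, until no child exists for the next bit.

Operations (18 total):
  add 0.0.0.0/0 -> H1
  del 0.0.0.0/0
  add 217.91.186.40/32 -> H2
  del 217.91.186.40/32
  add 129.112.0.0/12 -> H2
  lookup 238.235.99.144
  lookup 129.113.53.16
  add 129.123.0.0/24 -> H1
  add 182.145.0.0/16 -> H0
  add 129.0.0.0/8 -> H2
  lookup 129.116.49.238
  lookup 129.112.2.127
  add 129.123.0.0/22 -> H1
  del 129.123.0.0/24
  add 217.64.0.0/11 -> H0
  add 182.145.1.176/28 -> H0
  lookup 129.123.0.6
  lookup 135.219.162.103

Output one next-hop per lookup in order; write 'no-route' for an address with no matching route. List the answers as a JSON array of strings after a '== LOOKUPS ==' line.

Process each operation:
  + 0.0.0.0/0 (H1) depth=0
  - 0.0.0.0/0 clear@0
  + 217.91.186.40/32 (H2) depth=32
  - 217.91.186.40/32 clear@32
  + 129.112.0.0/12 (H2) depth=12
  Q 238.235.99.144: descend 11 ; hops seen [∅] ; pick no-route
  Q 129.113.53.16: descend 100000010111 ; hops seen [H2] ; pick H2
  + 129.123.0.0/24 (H1) depth=24
  + 182.145.0.0/16 (H0) depth=16
  + 129.0.0.0/8 (H2) depth=8
  Q 129.116.49.238: descend 100000010111 ; hops seen [H2,H2] ; pick H2
  Q 129.112.2.127: descend 100000010111 ; hops seen [H2,H2] ; pick H2
  + 129.123.0.0/22 (H1) depth=22
  - 129.123.0.0/24 clear@24
  + 217.64.0.0/11 (H0) depth=11
  + 182.145.1.176/28 (H0) depth=28
  Q 129.123.0.6: descend 100000010111101100000000 ; hops seen [H2,H2,H1] ; pick H1
  Q 135.219.162.103: descend 10000 ; hops seen [∅] ; pick no-route

== LOOKUPS ==
["no-route","H2","H2","H2","H1","no-route"]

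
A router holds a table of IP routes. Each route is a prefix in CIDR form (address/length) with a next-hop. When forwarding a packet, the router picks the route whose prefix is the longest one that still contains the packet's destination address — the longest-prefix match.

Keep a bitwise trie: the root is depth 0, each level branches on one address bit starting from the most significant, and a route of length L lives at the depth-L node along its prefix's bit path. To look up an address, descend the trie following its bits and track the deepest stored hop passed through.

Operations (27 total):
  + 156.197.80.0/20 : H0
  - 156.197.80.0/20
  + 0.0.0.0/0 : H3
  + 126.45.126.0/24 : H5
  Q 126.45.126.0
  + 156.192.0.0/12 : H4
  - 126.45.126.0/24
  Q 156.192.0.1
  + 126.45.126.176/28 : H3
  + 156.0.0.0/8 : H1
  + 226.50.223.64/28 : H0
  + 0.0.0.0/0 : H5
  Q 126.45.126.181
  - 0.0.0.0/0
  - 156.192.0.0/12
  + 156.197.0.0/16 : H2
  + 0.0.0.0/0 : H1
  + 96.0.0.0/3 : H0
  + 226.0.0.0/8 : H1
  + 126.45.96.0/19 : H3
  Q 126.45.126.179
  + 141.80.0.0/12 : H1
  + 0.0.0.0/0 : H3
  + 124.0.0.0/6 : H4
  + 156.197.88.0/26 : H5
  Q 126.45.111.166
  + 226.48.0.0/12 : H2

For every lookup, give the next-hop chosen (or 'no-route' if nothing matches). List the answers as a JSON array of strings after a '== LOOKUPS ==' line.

Process each operation:
  + 156.197.80.0/20 (H0) depth=20
  del 156.197.80.0/20 (clear depth 20)
  + 0.0.0.0/0 (H3) depth=0
  + 126.45.126.0/24 (H5) depth=24
  Q 126.45.126.0: descend 011111100010110101111110 ; hops seen [H3,H5] ; pick H5
  + 156.192.0.0/12 (H4) depth=12
  del 126.45.126.0/24 (clear depth 24)
  Q 156.192.0.1: descend 1001110011000 ; hops seen [H3,H4] ; pick H4
  + 126.45.126.176/28 (H3) depth=28
  + 156.0.0.0/8 (H1) depth=8
  + 226.50.223.64/28 (H0) depth=28
  + 0.0.0.0/0 (H5) depth=0
  Q 126.45.126.181: descend 0111111000101101011111101011 ; hops seen [H5,H3] ; pick H3
  del 0.0.0.0/0 (clear depth 0)
  del 156.192.0.0/12 (clear depth 12)
  + 156.197.0.0/16 (H2) depth=16
  + 0.0.0.0/0 (H1) depth=0
  + 96.0.0.0/3 (H0) depth=3
  + 226.0.0.0/8 (H1) depth=8
  + 126.45.96.0/19 (H3) depth=19
  Q 126.45.126.179: descend 0111111000101101011111101011 ; hops seen [H1,H0,H3,H3] ; pick H3
  + 141.80.0.0/12 (H1) depth=12
  + 0.0.0.0/0 (H3) depth=0
  + 124.0.0.0/6 (H4) depth=6
  + 156.197.88.0/26 (H5) depth=26
  Q 126.45.111.166: descend 0111111000101101011 ; hops seen [H3,H0,H4,H3] ; pick H3
  + 226.48.0.0/12 (H2) depth=12

== LOOKUPS ==
["H5","H4","H3","H3","H3"]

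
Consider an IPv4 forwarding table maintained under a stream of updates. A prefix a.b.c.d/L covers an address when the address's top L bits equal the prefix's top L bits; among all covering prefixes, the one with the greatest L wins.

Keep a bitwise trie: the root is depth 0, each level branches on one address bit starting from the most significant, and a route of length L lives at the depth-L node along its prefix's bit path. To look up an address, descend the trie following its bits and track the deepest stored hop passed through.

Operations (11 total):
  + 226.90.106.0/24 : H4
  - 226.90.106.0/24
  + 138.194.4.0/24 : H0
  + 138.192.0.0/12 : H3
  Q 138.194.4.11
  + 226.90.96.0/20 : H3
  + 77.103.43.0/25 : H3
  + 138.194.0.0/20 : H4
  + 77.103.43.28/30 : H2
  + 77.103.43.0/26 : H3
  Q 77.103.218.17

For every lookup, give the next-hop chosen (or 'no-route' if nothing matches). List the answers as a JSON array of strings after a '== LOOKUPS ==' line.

Process each operation:
  + 226.90.106.0/24 (H4) depth=24
  del 226.90.106.0/24 (clear depth 24)
  + 138.194.4.0/24 (H0) depth=24
  + 138.192.0.0/12 (H3) depth=12
  Q 138.194.4.11: descend 100010101100001000000100 ; hops seen [H3,H0] ; pick H0
  + 226.90.96.0/20 (H3) depth=20
  + 77.103.43.0/25 (H3) depth=25
  + 138.194.0.0/20 (H4) depth=20
  + 77.103.43.28/30 (H2) depth=30
  + 77.103.43.0/26 (H3) depth=26
  Q 77.103.218.17: descend 0100110101100111 ; hops seen [∅] ; pick no-route

== LOOKUPS ==
["H0","no-route"]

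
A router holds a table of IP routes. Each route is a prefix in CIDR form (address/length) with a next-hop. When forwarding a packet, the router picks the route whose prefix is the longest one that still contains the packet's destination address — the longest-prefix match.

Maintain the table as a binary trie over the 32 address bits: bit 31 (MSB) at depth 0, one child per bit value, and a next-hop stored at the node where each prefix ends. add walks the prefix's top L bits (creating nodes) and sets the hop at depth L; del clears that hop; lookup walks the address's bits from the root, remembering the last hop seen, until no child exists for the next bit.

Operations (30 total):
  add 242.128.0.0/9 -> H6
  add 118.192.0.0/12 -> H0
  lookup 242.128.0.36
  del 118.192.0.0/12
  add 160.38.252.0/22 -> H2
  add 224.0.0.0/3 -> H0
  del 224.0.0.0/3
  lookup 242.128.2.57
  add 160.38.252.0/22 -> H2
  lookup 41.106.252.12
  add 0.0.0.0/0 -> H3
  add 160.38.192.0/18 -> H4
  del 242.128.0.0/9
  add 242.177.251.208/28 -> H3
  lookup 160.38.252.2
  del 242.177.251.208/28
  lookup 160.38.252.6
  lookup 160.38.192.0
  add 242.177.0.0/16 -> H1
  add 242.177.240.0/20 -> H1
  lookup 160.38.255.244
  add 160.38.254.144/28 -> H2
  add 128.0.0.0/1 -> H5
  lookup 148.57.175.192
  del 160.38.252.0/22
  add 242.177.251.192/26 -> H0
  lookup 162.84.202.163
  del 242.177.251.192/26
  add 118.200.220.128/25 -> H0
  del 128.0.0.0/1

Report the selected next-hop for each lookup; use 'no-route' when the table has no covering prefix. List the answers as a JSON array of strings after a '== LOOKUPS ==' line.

Trace:
  + 242.128.0.0/9 (H6) depth=9
  + 118.192.0.0/12 (H0) depth=12
  ? 242.128.0.36  path d0:-→d1:-→d2:-→d3:-→d4:-→d5:-→d6:-→d7:-→d8:-→d9:H6  best=H6
  - 118.192.0.0/12 clear@12
  + 160.38.252.0/22 (H2) depth=22
  + 224.0.0.0/3 (H0) depth=3
  - 224.0.0.0/3 clear@3
  ? 242.128.2.57  path d0:-→d1:-→d2:-→d3:-→d4:-→d5:-→d6:-→d7:-→d8:-→d9:H6  best=H6
  + 160.38.252.0/22 (H2) depth=22
  ? 41.106.252.12  path d0:-→d1:-  best=no-route
  + 0.0.0.0/0 (H3) depth=0
  + 160.38.192.0/18 (H4) depth=18
  - 242.128.0.0/9 clear@9
  + 242.177.251.208/28 (H3) depth=28
  ? 160.38.252.2  path d0:H3→d1:-→d2:-→d3:-→d4:-→d5:-→d6:-→d7:-→d8:-→d9:-→d10:-→d11:-→d12:-→d13:-→d14:-→d15:-→d16:-→d17:-→d18:H4→d19:-→d20:-→d21:-→d22:H2  best=H2
  - 242.177.251.208/28 clear@28
  ? 160.38.252.6  path d0:H3→d1:-→d2:-→d3:-→d4:-→d5:-→d6:-→d7:-→d8:-→d9:-→d10:-→d11:-→d12:-→d13:-→d14:-→d15:-→d16:-→d17:-→d18:H4→d19:-→d20:-→d21:-→d22:H2  best=H2
  ? 160.38.192.0  path d0:H3→d1:-→d2:-→d3:-→d4:-→d5:-→d6:-→d7:-→d8:-→d9:-→d10:-→d11:-→d12:-→d13:-→d14:-→d15:-→d16:-→d17:-→d18:H4  best=H4
  + 242.177.0.0/16 (H1) depth=16
  + 242.177.240.0/20 (H1) depth=20
  ? 160.38.255.244  path d0:H3→d1:-→d2:-→d3:-→d4:-→d5:-→d6:-→d7:-→d8:-→d9:-→d10:-→d11:-→d12:-→d13:-→d14:-→d15:-→d16:-→d17:-→d18:H4→d19:-→d20:-→d21:-→d22:H2  best=H2
  + 160.38.254.144/28 (H2) depth=28
  + 128.0.0.0/1 (H5) depth=1
  ? 148.57.175.192  path d0:H3→d1:H5→d2:-  best=H5
  - 160.38.252.0/22 clear@22
  + 242.177.251.192/26 (H0) depth=26
  ? 162.84.202.163  path d0:H3→d1:H5→d2:-→d3:-→d4:-→d5:-→d6:-  best=H5
  - 242.177.251.192/26 clear@26
  + 118.200.220.128/25 (H0) depth=25
  - 128.0.0.0/1 clear@1

== LOOKUPS ==
["H6","H6","no-route","H2","H2","H4","H2","H5","H5"]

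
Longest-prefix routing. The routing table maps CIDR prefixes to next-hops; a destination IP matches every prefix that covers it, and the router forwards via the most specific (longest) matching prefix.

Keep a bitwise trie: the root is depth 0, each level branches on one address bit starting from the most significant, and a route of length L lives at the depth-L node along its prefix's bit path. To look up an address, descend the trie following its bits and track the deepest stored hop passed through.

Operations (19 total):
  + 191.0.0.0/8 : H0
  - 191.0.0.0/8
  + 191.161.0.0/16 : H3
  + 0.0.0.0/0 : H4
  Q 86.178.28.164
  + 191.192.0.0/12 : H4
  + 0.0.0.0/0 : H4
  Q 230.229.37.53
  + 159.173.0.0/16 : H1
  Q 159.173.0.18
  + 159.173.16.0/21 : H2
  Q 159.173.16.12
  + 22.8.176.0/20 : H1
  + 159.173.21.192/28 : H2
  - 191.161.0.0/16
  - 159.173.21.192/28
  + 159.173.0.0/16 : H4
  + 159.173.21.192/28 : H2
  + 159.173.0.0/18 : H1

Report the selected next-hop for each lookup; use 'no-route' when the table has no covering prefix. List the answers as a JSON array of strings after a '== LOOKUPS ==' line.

Process each operation:
  + 191.0.0.0/8 (H0) depth=8
  - 191.0.0.0/8 clear@8
  + 191.161.0.0/16 (H3) depth=16
  + 0.0.0.0/0 (H4) depth=0
  ? 86.178.28.164  path d0:H4  best=H4
  + 191.192.0.0/12 (H4) depth=12
  + 0.0.0.0/0 (H4) depth=0
  ? 230.229.37.53  path d0:H4→d1:-  best=H4
  + 159.173.0.0/16 (H1) depth=16
  ? 159.173.0.18  path d0:H4→d1:-→d2:-→d3:-→d4:-→d5:-→d6:-→d7:-→d8:-→d9:-→d10:-→d11:-→d12:-→d13:-→d14:-→d15:-→d16:H1  best=H1
  + 159.173.16.0/21 (H2) depth=21
  ? 159.173.16.12  path d0:H4→d1:-→d2:-→d3:-→d4:-→d5:-→d6:-→d7:-→d8:-→d9:-→d10:-→d11:-→d12:-→d13:-→d14:-→d15:-→d16:H1→d17:-→d18:-→d19:-→d20:-→d21:H2  best=H2
  + 22.8.176.0/20 (H1) depth=20
  + 159.173.21.192/28 (H2) depth=28
  - 191.161.0.0/16 clear@16
  - 159.173.21.192/28 clear@28
  + 159.173.0.0/16 (H4) depth=16
  + 159.173.21.192/28 (H2) depth=28
  + 159.173.0.0/18 (H1) depth=18

== LOOKUPS ==
["H4","H4","H1","H2"]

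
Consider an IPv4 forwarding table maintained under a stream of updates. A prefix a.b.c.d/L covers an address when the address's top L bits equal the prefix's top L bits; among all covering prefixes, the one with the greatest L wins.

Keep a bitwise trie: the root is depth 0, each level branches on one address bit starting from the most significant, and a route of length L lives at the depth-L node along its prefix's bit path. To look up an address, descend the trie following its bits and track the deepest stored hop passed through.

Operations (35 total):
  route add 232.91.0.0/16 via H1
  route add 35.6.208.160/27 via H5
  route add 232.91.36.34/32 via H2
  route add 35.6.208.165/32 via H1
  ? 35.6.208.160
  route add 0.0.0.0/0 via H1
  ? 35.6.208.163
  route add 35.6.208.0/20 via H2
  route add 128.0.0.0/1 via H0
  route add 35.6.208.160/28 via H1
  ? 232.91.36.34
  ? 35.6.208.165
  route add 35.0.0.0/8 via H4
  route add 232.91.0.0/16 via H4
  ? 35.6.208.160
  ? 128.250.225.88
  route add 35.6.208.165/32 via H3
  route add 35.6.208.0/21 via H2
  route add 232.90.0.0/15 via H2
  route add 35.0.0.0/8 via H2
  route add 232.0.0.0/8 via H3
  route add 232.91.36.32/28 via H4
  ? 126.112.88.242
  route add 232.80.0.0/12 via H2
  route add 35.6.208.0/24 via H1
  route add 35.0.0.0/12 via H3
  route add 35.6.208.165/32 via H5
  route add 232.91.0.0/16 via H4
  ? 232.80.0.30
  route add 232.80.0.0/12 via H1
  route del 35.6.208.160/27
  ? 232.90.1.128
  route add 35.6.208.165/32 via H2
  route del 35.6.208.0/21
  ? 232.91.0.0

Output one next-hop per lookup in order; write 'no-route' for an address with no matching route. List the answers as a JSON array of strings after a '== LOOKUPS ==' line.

Process each operation:
  add 232.91.0.0/16 -> H1 at depth 16
  add 35.6.208.160/27 -> H5 at depth 27
  add 232.91.36.34/32 -> H2 at depth 32
  add 35.6.208.165/32 -> H1 at depth 32
  Q 35.6.208.160: descend 00100011000001101101000010100 ; hops seen [H5] ; pick H5
  add 0.0.0.0/0 -> H1 at depth 0
  Q 35.6.208.163: descend 00100011000001101101000010100 ; hops seen [H1,H5] ; pick H5
  add 35.6.208.0/20 -> H2 at depth 20
  add 128.0.0.0/1 -> H0 at depth 1
  add 35.6.208.160/28 -> H1 at depth 28
  Q 232.91.36.34: descend 11101000010110110010010000100010 ; hops seen [H1,H0,H1,H2] ; pick H2
  Q 35.6.208.165: descend 00100011000001101101000010100101 ; hops seen [H1,H2,H5,H1,H1] ; pick H1
  add 35.0.0.0/8 -> H4 at depth 8
  add 232.91.0.0/16 -> H4 at depth 16
  Q 35.6.208.160: descend 00100011000001101101000010100 ; hops seen [H1,H4,H2,H5,H1] ; pick H1
  Q 128.250.225.88: descend 1 ; hops seen [H1,H0] ; pick H0
  add 35.6.208.165/32 -> H3 at depth 32
  add 35.6.208.0/21 -> H2 at depth 21
  add 232.90.0.0/15 -> H2 at depth 15
  add 35.0.0.0/8 -> H2 at depth 8
  add 232.0.0.0/8 -> H3 at depth 8
  add 232.91.36.32/28 -> H4 at depth 28
  Q 126.112.88.242: descend 0 ; hops seen [H1] ; pick H1
  add 232.80.0.0/12 -> H2 at depth 12
  add 35.6.208.0/24 -> H1 at depth 24
  add 35.0.0.0/12 -> H3 at depth 12
  add 35.6.208.165/32 -> H5 at depth 32
  add 232.91.0.0/16 -> H4 at depth 16
  Q 232.80.0.30: descend 111010000101 ; hops seen [H1,H0,H3,H2] ; pick H2
  add 232.80.0.0/12 -> H1 at depth 12
  del 35.6.208.160/27 (clear depth 27)
  Q 232.90.1.128: descend 111010000101101 ; hops seen [H1,H0,H3,H1,H2] ; pick H2
  add 35.6.208.165/32 -> H2 at depth 32
  del 35.6.208.0/21 (clear depth 21)
  Q 232.91.0.0: descend 111010000101101100 ; hops seen [H1,H0,H3,H1,H2,H4] ; pick H4

== LOOKUPS ==
["H5","H5","H2","H1","H1","H0","H1","H2","H2","H4"]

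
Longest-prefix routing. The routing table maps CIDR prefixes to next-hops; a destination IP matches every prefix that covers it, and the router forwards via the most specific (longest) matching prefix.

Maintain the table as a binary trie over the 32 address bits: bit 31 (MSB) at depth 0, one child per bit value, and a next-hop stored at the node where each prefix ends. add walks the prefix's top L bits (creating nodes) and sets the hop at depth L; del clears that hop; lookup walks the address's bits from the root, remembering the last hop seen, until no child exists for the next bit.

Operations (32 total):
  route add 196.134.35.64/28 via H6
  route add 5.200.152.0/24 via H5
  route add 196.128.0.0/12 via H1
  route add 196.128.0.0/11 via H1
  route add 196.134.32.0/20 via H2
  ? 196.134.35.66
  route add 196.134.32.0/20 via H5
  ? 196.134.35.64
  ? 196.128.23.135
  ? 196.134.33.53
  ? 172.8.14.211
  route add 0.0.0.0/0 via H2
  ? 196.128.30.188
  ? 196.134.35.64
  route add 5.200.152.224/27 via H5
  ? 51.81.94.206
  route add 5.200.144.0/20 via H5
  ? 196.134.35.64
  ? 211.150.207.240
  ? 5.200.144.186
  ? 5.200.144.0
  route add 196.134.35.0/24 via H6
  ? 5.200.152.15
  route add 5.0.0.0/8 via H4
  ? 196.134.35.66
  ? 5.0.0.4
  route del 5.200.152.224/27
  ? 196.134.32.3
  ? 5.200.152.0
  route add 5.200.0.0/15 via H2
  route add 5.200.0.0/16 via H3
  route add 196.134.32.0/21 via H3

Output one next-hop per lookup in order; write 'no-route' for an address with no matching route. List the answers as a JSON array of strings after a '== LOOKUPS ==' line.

Apply in order:
  + 196.134.35.64/28 (H6) depth=28
  + 5.200.152.0/24 (H5) depth=24
  + 196.128.0.0/12 (H1) depth=12
  + 196.128.0.0/11 (H1) depth=11
  + 196.134.32.0/20 (H2) depth=20
  lookup 196.134.35.66: bits 1100010010000110001000110100 walk d0:-→d1:-→d2:-→d3:-→d4:-→d5:-→d6:-→d7:-→d8:-→d9:-→d10:-→d11:H1→d12:H1→d13:-→d14:-→d15:-→d16:-→d17:-→d18:-→d19:-→d20:H2→d21:-→d22:-→d23:-→d24:-→d25:-→d26:-→d27:-→d28:H6 -> H6
  + 196.134.32.0/20 (H5) depth=20
  lookup 196.134.35.64: bits 1100010010000110001000110100 walk d0:-→d1:-→d2:-→d3:-→d4:-→d5:-→d6:-→d7:-→d8:-→d9:-→d10:-→d11:H1→d12:H1→d13:-→d14:-→d15:-→d16:-→d17:-→d18:-→d19:-→d20:H5→d21:-→d22:-→d23:-→d24:-→d25:-→d26:-→d27:-→d28:H6 -> H6
  lookup 196.128.23.135: bits 1100010010000 walk d0:-→d1:-→d2:-→d3:-→d4:-→d5:-→d6:-→d7:-→d8:-→d9:-→d10:-→d11:H1→d12:H1→d13:- -> H1
  lookup 196.134.33.53: bits 1100010010000110001000 walk d0:-→d1:-→d2:-→d3:-→d4:-→d5:-→d6:-→d7:-→d8:-→d9:-→d10:-→d11:H1→d12:H1→d13:-→d14:-→d15:-→d16:-→d17:-→d18:-→d19:-→d20:H5→d21:-→d22:- -> H5
  lookup 172.8.14.211: bits 1 walk d0:-→d1:- -> no-route
  + 0.0.0.0/0 (H2) depth=0
  lookup 196.128.30.188: bits 1100010010000 walk d0:H2→d1:-→d2:-→d3:-→d4:-→d5:-→d6:-→d7:-→d8:-→d9:-→d10:-→d11:H1→d12:H1→d13:- -> H1
  lookup 196.134.35.64: bits 1100010010000110001000110100 walk d0:H2→d1:-→d2:-→d3:-→d4:-→d5:-→d6:-→d7:-→d8:-→d9:-→d10:-→d11:H1→d12:H1→d13:-→d14:-→d15:-→d16:-→d17:-→d18:-→d19:-→d20:H5→d21:-→d22:-→d23:-→d24:-→d25:-→d26:-→d27:-→d28:H6 -> H6
  + 5.200.152.224/27 (H5) depth=27
  lookup 51.81.94.206: bits 00 walk d0:H2→d1:-→d2:- -> H2
  + 5.200.144.0/20 (H5) depth=20
  lookup 196.134.35.64: bits 1100010010000110001000110100 walk d0:H2→d1:-→d2:-→d3:-→d4:-→d5:-→d6:-→d7:-→d8:-→d9:-→d10:-→d11:H1→d12:H1→d13:-→d14:-→d15:-→d16:-→d17:-→d18:-→d19:-→d20:H5→d21:-→d22:-→d23:-→d24:-→d25:-→d26:-→d27:-→d28:H6 -> H6
  lookup 211.150.207.240: bits 110 walk d0:H2→d1:-→d2:-→d3:- -> H2
  lookup 5.200.144.186: bits 00000101110010001001 walk d0:H2→d1:-→d2:-→d3:-→d4:-→d5:-→d6:-→d7:-→d8:-→d9:-→d10:-→d11:-→d12:-→d13:-→d14:-→d15:-→d16:-→d17:-→d18:-→d19:-→d20:H5 -> H5
  lookup 5.200.144.0: bits 00000101110010001001 walk d0:H2→d1:-→d2:-→d3:-→d4:-→d5:-→d6:-→d7:-→d8:-→d9:-→d10:-→d11:-→d12:-→d13:-→d14:-→d15:-→d16:-→d17:-→d18:-→d19:-→d20:H5 -> H5
  + 196.134.35.0/24 (H6) depth=24
  lookup 5.200.152.15: bits 000001011100100010011000 walk d0:H2→d1:-→d2:-→d3:-→d4:-→d5:-→d6:-→d7:-→d8:-→d9:-→d10:-→d11:-→d12:-→d13:-→d14:-→d15:-→d16:-→d17:-→d18:-→d19:-→d20:H5→d21:-→d22:-→d23:-→d24:H5 -> H5
  + 5.0.0.0/8 (H4) depth=8
  lookup 196.134.35.66: bits 1100010010000110001000110100 walk d0:H2→d1:-→d2:-→d3:-→d4:-→d5:-→d6:-→d7:-→d8:-→d9:-→d10:-→d11:H1→d12:H1→d13:-→d14:-→d15:-→d16:-→d17:-→d18:-→d19:-→d20:H5→d21:-→d22:-→d23:-→d24:H6→d25:-→d26:-→d27:-→d28:H6 -> H6
  lookup 5.0.0.4: bits 00000101 walk d0:H2→d1:-→d2:-→d3:-→d4:-→d5:-→d6:-→d7:-→d8:H4 -> H4
  del 5.200.152.224/27 (clear depth 27)
  lookup 196.134.32.3: bits 1100010010000110001000 walk d0:H2→d1:-→d2:-→d3:-→d4:-→d5:-→d6:-→d7:-→d8:-→d9:-→d10:-→d11:H1→d12:H1→d13:-→d14:-→d15:-→d16:-→d17:-→d18:-→d19:-→d20:H5→d21:-→d22:- -> H5
  lookup 5.200.152.0: bits 000001011100100010011000 walk d0:H2→d1:-→d2:-→d3:-→d4:-→d5:-→d6:-→d7:-→d8:H4→d9:-→d10:-→d11:-→d12:-→d13:-→d14:-→d15:-→d16:-→d17:-→d18:-→d19:-→d20:H5→d21:-→d22:-→d23:-→d24:H5 -> H5
  + 5.200.0.0/15 (H2) depth=15
  + 5.200.0.0/16 (H3) depth=16
  + 196.134.32.0/21 (H3) depth=21

== LOOKUPS ==
["H6","H6","H1","H5","no-route","H1","H6","H2","H6","H2","H5","H5","H5","H6","H4","H5","H5"]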